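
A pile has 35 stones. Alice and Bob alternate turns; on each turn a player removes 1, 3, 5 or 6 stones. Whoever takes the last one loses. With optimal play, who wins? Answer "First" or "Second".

i:   0  1  2  3  4  5  6  7  8  9 10 11 12 13 14 15 16 17 18 19 20 21 22 23 24 25 26 27 28 29 30 31 32 33 34 35
     W  L  W  L  W  L  W  W  W  W  W  W  L  W  L  W  L  W  W  W  W  W  W  L  W  L  W  L  W  W  W  W  W  W  L  W
Position 35 is W, so the first player wins.

First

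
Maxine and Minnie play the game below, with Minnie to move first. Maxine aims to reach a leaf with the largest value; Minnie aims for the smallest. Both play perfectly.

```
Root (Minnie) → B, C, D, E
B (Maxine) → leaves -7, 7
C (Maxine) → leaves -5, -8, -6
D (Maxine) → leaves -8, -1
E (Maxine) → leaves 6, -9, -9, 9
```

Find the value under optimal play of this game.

B (Maxine): max(-7, 7) = 7
C (Maxine): max(-5, -8, -6) = -5
D (Maxine): max(-8, -1) = -1
E (Maxine): max(6, -9, -9, 9) = 9
Root (Minnie): min(7, -5, -1, 9) = -5

-5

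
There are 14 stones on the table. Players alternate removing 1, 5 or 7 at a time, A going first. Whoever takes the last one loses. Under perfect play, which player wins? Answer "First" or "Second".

First

Positions where the player to move wins (W) vs loses (L):
i:   0  1  2  3  4  5  6  7  8  9 10 11 12 13 14
     W  L  W  L  W  L  W  L  W  L  W  L  W  L  W
Position 14 is W, so the first player wins.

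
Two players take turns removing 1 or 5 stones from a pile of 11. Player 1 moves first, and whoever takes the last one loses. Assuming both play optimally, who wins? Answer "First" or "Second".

Second

i:   0  1  2  3  4  5  6  7  8  9 10 11
     W  L  W  L  W  L  W  L  W  L  W  L
Position 11 is L, so the second player wins.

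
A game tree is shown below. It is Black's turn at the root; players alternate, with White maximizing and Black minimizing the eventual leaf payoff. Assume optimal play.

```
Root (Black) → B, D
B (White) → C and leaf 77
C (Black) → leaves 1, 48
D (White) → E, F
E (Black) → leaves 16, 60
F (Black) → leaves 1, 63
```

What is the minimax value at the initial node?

C (Black): min(1, 48) = 1
B (White): max(1, 77) = 77
E (Black): min(16, 60) = 16
F (Black): min(1, 63) = 1
D (White): max(16, 1) = 16
Root (Black): min(77, 16) = 16

16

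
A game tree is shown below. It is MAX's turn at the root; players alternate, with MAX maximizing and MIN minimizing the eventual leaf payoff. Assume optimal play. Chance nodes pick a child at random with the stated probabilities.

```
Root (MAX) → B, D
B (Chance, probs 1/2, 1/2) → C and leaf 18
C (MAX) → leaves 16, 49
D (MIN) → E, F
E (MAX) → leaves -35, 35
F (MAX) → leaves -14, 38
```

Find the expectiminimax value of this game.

35

C (MAX): max(16, 49) = 49
B (Chance): 1/2·49 + 1/2·18 = 33.5
E (MAX): max(-35, 35) = 35
F (MAX): max(-14, 38) = 38
D (MIN): min(35, 38) = 35
Root (MAX): max(33.5, 35) = 35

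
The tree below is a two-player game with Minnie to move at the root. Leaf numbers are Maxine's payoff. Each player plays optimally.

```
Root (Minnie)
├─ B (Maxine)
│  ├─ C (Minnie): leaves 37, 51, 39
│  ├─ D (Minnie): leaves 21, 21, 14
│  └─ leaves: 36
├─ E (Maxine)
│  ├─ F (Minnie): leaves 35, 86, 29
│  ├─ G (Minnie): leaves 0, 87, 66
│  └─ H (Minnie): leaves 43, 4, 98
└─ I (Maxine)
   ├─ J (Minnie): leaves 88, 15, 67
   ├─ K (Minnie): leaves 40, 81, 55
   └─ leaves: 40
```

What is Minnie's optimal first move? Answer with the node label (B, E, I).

E

C (Minnie): min(37, 51, 39) = 37
D (Minnie): min(21, 21, 14) = 14
B (Maxine): max(37, 14, 36) = 37
F (Minnie): min(35, 86, 29) = 29
G (Minnie): min(0, 87, 66) = 0
H (Minnie): min(43, 4, 98) = 4
E (Maxine): max(29, 0, 4) = 29
J (Minnie): min(88, 15, 67) = 15
K (Minnie): min(40, 81, 55) = 40
I (Maxine): max(15, 40, 40) = 40
Root (Minnie): min(37, 29, 40) = 29
Minnie picks the child with the lowest value: E (value 29).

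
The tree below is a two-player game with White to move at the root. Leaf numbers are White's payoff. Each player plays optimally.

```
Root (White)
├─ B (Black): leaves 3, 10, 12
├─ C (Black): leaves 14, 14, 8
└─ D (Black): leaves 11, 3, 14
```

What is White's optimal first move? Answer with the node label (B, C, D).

B (Black): min(3, 10, 12) = 3
C (Black): min(14, 14, 8) = 8
D (Black): min(11, 3, 14) = 3
Root (White): max(3, 8, 3) = 8
White picks the child with the highest value: C (value 8).

C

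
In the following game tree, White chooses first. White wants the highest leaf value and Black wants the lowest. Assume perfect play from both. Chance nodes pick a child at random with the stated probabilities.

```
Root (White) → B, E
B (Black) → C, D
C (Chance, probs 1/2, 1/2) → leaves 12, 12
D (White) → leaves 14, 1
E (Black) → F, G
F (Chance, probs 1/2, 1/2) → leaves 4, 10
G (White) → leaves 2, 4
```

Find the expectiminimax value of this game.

12

C (Chance): 1/2·12 + 1/2·12 = 12
D (White): max(14, 1) = 14
B (Black): min(12, 14) = 12
F (Chance): 1/2·4 + 1/2·10 = 7
G (White): max(2, 4) = 4
E (Black): min(7, 4) = 4
Root (White): max(12, 4) = 12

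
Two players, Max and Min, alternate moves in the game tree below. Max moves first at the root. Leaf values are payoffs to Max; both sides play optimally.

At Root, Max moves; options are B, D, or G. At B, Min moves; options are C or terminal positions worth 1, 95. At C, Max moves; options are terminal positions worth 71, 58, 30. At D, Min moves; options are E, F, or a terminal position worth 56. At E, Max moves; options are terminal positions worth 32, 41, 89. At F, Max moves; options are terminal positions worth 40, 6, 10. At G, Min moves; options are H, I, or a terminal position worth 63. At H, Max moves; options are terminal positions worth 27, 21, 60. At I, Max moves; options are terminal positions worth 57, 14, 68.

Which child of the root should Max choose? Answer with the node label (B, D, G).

G

C (Max): max(71, 58, 30) = 71
B (Min): min(71, 1, 95) = 1
E (Max): max(32, 41, 89) = 89
F (Max): max(40, 6, 10) = 40
D (Min): min(89, 40, 56) = 40
H (Max): max(27, 21, 60) = 60
I (Max): max(57, 14, 68) = 68
G (Min): min(60, 68, 63) = 60
Root (Max): max(1, 40, 60) = 60
Max picks the child with the highest value: G (value 60).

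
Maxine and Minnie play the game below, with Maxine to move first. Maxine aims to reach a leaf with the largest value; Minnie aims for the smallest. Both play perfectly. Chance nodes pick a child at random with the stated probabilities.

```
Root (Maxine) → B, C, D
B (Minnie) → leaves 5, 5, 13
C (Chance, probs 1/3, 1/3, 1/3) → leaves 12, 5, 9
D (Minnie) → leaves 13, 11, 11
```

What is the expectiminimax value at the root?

B (Minnie): min(5, 5, 13) = 5
C (Chance): 1/3·12 + 1/3·5 + 1/3·9 = 8.67
D (Minnie): min(13, 11, 11) = 11
Root (Maxine): max(5, 8.67, 11) = 11

11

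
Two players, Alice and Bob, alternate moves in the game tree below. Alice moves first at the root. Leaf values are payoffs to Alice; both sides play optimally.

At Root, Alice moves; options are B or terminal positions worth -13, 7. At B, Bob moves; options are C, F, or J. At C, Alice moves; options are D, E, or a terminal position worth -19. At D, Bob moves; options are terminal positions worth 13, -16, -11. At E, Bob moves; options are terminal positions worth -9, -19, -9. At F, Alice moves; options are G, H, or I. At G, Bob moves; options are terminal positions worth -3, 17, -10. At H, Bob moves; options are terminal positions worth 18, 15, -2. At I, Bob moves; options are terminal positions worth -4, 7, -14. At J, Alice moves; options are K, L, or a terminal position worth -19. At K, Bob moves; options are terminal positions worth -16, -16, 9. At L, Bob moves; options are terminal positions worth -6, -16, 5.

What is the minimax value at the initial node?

7

D (Bob): min(13, -16, -11) = -16
E (Bob): min(-9, -19, -9) = -19
C (Alice): max(-16, -19, -19) = -16
G (Bob): min(-3, 17, -10) = -10
H (Bob): min(18, 15, -2) = -2
I (Bob): min(-4, 7, -14) = -14
F (Alice): max(-10, -2, -14) = -2
K (Bob): min(-16, -16, 9) = -16
L (Bob): min(-6, -16, 5) = -16
J (Alice): max(-16, -16, -19) = -16
B (Bob): min(-16, -2, -16) = -16
Root (Alice): max(-16, -13, 7) = 7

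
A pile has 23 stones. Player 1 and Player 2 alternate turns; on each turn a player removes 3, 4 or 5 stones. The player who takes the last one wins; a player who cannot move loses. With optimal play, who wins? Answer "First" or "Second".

Mark each pile size as W (mover wins) or L (mover loses):
i:   0  1  2  3  4  5  6  7  8  9 10 11 12 13 14 15 16 17 18 19 20 21 22 23
     L  L  L  W  W  W  W  W  L  L  L  W  W  W  W  W  L  L  L  W  W  W  W  W
Position 23 is W, so the first player wins.

First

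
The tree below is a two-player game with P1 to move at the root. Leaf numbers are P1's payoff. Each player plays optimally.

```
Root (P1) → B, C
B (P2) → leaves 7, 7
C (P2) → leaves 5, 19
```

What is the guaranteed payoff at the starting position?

7

B (P2): min(7, 7) = 7
C (P2): min(5, 19) = 5
Root (P1): max(7, 5) = 7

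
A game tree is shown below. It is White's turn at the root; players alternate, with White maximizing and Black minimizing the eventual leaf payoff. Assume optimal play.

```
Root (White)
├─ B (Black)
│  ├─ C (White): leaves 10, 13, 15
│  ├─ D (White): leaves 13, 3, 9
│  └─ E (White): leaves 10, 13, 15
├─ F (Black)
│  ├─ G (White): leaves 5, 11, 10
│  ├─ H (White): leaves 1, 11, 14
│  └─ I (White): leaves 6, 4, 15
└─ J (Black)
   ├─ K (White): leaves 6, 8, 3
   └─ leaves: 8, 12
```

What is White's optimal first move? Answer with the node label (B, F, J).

C (White): max(10, 13, 15) = 15
D (White): max(13, 3, 9) = 13
E (White): max(10, 13, 15) = 15
B (Black): min(15, 13, 15) = 13
G (White): max(5, 11, 10) = 11
H (White): max(1, 11, 14) = 14
I (White): max(6, 4, 15) = 15
F (Black): min(11, 14, 15) = 11
K (White): max(6, 8, 3) = 8
J (Black): min(8, 8, 12) = 8
Root (White): max(13, 11, 8) = 13
White picks the child with the highest value: B (value 13).

B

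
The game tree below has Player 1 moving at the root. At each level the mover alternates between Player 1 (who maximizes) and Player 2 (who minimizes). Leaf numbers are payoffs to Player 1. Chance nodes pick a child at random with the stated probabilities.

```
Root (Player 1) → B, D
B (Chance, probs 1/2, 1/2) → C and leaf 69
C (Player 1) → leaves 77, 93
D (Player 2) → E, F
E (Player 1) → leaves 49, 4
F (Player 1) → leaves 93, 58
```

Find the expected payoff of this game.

C (Player 1): max(77, 93) = 93
B (Chance): 1/2·93 + 1/2·69 = 81
E (Player 1): max(49, 4) = 49
F (Player 1): max(93, 58) = 93
D (Player 2): min(49, 93) = 49
Root (Player 1): max(81, 49) = 81

81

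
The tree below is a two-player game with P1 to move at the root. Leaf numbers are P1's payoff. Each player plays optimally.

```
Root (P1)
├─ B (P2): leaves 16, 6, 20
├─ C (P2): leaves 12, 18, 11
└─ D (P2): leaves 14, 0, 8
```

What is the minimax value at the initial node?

B (P2): min(16, 6, 20) = 6
C (P2): min(12, 18, 11) = 11
D (P2): min(14, 0, 8) = 0
Root (P1): max(6, 11, 0) = 11

11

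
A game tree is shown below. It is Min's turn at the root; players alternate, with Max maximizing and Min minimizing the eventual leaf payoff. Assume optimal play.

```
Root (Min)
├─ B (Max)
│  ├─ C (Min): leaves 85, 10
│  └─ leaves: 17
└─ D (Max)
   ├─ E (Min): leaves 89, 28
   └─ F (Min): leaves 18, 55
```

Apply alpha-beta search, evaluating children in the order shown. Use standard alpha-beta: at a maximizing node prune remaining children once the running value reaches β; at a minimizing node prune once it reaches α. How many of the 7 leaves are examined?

5

C [α=-∞,β=+∞]: v=10
B [α=-∞,β=+∞]: v=17
E [α=-∞,β=17]: v=28
D [α=-∞,β=17]: v=28 after child 1 ≥ β → β-cutoff, skip 1
Root [α=-∞,β=+∞]: v=17
Leaves evaluated: 5 of 7.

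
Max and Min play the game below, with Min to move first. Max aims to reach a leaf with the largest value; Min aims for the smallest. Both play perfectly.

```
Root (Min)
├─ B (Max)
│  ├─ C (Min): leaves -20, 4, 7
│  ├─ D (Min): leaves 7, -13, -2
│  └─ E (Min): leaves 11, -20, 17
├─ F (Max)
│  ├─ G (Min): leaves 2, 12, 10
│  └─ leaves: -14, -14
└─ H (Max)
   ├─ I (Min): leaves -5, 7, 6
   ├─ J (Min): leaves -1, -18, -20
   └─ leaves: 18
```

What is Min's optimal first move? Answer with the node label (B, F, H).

B

C (Min): min(-20, 4, 7) = -20
D (Min): min(7, -13, -2) = -13
E (Min): min(11, -20, 17) = -20
B (Max): max(-20, -13, -20) = -13
G (Min): min(2, 12, 10) = 2
F (Max): max(2, -14, -14) = 2
I (Min): min(-5, 7, 6) = -5
J (Min): min(-1, -18, -20) = -20
H (Max): max(-5, -20, 18) = 18
Root (Min): min(-13, 2, 18) = -13
Min picks the child with the lowest value: B (value -13).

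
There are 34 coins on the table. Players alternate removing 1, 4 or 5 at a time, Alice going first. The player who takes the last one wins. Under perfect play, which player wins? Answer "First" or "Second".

Second

i:   0  1  2  3  4  5  6  7  8  9 10 11 12 13 14 15 16 17 18 19 20 21 22 23 24 25 26 27 28 29 30 31 32 33 34
     L  W  L  W  W  W  W  W  L  W  L  W  W  W  W  W  L  W  L  W  W  W  W  W  L  W  L  W  W  W  W  W  L  W  L
Position 34 is L, so the second player wins.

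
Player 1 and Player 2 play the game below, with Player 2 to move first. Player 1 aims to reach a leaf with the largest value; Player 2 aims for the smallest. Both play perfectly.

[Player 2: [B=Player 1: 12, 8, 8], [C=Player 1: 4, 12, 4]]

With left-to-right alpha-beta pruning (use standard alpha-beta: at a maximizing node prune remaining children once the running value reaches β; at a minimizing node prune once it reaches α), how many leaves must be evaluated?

B [α=-∞,β=+∞]: v=12
C [α=-∞,β=12]: v=12 after child 2 ≥ β → β-cutoff, skip 1
Root [α=-∞,β=+∞]: v=12
Leaves evaluated: 5 of 6.

5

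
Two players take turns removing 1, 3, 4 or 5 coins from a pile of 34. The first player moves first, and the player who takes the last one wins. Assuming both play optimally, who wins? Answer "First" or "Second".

Mark each pile size as W (mover wins) or L (mover loses):
i:   0  1  2  3  4  5  6  7  8  9 10 11 12 13 14 15 16 17 18 19 20 21 22 23 24 25 26 27 28 29 30 31 32 33 34
     L  W  L  W  W  W  W  W  L  W  L  W  W  W  W  W  L  W  L  W  W  W  W  W  L  W  L  W  W  W  W  W  L  W  L
Position 34 is L, so the second player wins.

Second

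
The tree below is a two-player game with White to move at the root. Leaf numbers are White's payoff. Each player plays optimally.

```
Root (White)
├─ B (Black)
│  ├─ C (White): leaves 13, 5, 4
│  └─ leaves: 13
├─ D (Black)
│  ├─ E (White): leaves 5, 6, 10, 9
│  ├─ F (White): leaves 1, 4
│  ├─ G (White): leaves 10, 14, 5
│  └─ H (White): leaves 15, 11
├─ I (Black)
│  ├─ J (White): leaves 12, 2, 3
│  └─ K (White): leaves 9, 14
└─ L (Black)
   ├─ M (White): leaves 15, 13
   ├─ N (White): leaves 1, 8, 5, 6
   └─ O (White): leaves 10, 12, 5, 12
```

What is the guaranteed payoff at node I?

J: max(12, 2, 3) = 12
K: max(9, 14) = 14
I: min(12, 14) = 12

12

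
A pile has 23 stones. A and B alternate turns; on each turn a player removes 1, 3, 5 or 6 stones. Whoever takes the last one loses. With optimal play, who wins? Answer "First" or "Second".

Second

Compute winning (W) and losing (L) positions by backward induction:
i:   0  1  2  3  4  5  6  7  8  9 10 11 12 13 14 15 16 17 18 19 20 21 22 23
     W  L  W  L  W  L  W  W  W  W  W  W  L  W  L  W  L  W  W  W  W  W  W  L
Position 23 is L, so the second player wins.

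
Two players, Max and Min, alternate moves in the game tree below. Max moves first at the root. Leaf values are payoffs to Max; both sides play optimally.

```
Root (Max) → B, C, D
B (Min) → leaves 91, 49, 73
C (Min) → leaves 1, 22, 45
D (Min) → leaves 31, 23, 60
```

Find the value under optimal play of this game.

B (Min): min(91, 49, 73) = 49
C (Min): min(1, 22, 45) = 1
D (Min): min(31, 23, 60) = 23
Root (Max): max(49, 1, 23) = 49

49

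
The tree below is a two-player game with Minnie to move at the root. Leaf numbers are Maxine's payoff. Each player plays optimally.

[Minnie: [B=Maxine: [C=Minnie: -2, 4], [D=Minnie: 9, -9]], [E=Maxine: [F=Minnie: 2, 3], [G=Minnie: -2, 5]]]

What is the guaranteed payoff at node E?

2

F: min(2, 3) = 2
G: min(-2, 5) = -2
E: max(2, -2) = 2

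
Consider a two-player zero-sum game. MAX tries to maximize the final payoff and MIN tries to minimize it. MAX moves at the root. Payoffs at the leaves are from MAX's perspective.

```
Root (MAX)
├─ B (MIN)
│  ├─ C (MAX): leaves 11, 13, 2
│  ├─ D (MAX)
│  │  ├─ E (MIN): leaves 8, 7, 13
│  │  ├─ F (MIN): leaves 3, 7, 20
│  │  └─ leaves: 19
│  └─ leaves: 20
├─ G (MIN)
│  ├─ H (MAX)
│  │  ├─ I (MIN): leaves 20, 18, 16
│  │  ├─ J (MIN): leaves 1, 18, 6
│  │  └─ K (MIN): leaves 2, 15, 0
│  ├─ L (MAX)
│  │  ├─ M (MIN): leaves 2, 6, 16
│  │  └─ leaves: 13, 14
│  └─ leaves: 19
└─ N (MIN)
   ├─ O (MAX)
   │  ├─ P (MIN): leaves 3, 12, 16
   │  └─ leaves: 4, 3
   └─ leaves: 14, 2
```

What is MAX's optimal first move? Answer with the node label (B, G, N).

G

C (MAX): max(11, 13, 2) = 13
E (MIN): min(8, 7, 13) = 7
F (MIN): min(3, 7, 20) = 3
D (MAX): max(7, 3, 19) = 19
B (MIN): min(13, 19, 20) = 13
I (MIN): min(20, 18, 16) = 16
J (MIN): min(1, 18, 6) = 1
K (MIN): min(2, 15, 0) = 0
H (MAX): max(16, 1, 0) = 16
M (MIN): min(2, 6, 16) = 2
L (MAX): max(2, 13, 14) = 14
G (MIN): min(16, 14, 19) = 14
P (MIN): min(3, 12, 16) = 3
O (MAX): max(3, 4, 3) = 4
N (MIN): min(4, 14, 2) = 2
Root (MAX): max(13, 14, 2) = 14
MAX picks the child with the highest value: G (value 14).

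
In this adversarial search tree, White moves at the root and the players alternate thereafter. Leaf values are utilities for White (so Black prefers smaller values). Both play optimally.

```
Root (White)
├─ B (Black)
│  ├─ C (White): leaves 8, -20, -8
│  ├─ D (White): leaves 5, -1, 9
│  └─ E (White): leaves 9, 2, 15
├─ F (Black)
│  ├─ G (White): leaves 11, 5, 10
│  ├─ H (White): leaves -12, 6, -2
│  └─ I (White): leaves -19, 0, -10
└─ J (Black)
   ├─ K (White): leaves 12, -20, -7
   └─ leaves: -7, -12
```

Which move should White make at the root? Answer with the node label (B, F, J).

B

C (White): max(8, -20, -8) = 8
D (White): max(5, -1, 9) = 9
E (White): max(9, 2, 15) = 15
B (Black): min(8, 9, 15) = 8
G (White): max(11, 5, 10) = 11
H (White): max(-12, 6, -2) = 6
I (White): max(-19, 0, -10) = 0
F (Black): min(11, 6, 0) = 0
K (White): max(12, -20, -7) = 12
J (Black): min(12, -7, -12) = -12
Root (White): max(8, 0, -12) = 8
White picks the child with the highest value: B (value 8).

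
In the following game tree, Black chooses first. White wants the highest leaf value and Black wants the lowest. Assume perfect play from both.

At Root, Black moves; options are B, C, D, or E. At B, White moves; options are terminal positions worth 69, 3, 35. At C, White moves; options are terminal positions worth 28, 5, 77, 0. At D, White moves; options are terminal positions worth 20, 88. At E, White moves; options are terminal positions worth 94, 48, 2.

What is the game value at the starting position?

B (White): max(69, 3, 35) = 69
C (White): max(28, 5, 77, 0) = 77
D (White): max(20, 88) = 88
E (White): max(94, 48, 2) = 94
Root (Black): min(69, 77, 88, 94) = 69

69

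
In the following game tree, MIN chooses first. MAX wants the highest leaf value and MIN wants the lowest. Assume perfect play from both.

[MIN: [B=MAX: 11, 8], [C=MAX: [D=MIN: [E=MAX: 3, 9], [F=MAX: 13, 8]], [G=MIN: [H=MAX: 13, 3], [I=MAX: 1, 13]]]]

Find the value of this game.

B (MAX): max(11, 8) = 11
E (MAX): max(3, 9) = 9
F (MAX): max(13, 8) = 13
D (MIN): min(9, 13) = 9
H (MAX): max(13, 3) = 13
I (MAX): max(1, 13) = 13
G (MIN): min(13, 13) = 13
C (MAX): max(9, 13) = 13
Root (MIN): min(11, 13) = 11

11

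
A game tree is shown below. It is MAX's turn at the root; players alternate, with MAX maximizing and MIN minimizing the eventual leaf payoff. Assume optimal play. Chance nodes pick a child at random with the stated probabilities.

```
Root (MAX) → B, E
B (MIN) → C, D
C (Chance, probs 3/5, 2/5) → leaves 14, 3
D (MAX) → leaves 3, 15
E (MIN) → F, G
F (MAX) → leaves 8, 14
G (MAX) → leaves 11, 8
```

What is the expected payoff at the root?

C (Chance): 3/5·14 + 2/5·3 = 9.6
D (MAX): max(3, 15) = 15
B (MIN): min(9.6, 15) = 9.6
F (MAX): max(8, 14) = 14
G (MAX): max(11, 8) = 11
E (MIN): min(14, 11) = 11
Root (MAX): max(9.6, 11) = 11

11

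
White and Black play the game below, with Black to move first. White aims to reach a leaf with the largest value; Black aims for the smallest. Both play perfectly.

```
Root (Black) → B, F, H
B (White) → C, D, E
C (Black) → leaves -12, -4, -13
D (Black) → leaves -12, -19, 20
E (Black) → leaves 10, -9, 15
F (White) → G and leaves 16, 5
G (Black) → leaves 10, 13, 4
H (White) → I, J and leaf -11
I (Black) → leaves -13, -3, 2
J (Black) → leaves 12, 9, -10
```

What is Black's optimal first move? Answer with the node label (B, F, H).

C (Black): min(-12, -4, -13) = -13
D (Black): min(-12, -19, 20) = -19
E (Black): min(10, -9, 15) = -9
B (White): max(-13, -19, -9) = -9
G (Black): min(10, 13, 4) = 4
F (White): max(4, 16, 5) = 16
I (Black): min(-13, -3, 2) = -13
J (Black): min(12, 9, -10) = -10
H (White): max(-13, -10, -11) = -10
Root (Black): min(-9, 16, -10) = -10
Black picks the child with the lowest value: H (value -10).

H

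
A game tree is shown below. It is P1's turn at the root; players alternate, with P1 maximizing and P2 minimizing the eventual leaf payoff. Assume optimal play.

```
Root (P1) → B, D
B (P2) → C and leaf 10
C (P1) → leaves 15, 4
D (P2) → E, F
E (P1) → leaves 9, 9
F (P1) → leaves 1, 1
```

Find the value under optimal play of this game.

C (P1): max(15, 4) = 15
B (P2): min(15, 10) = 10
E (P1): max(9, 9) = 9
F (P1): max(1, 1) = 1
D (P2): min(9, 1) = 1
Root (P1): max(10, 1) = 10

10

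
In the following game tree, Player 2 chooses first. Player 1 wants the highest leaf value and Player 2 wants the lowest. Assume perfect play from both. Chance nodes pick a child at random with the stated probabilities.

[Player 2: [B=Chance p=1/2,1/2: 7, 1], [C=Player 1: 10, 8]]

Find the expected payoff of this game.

B (Chance): 1/2·7 + 1/2·1 = 4
C (Player 1): max(10, 8) = 10
Root (Player 2): min(4, 10) = 4

4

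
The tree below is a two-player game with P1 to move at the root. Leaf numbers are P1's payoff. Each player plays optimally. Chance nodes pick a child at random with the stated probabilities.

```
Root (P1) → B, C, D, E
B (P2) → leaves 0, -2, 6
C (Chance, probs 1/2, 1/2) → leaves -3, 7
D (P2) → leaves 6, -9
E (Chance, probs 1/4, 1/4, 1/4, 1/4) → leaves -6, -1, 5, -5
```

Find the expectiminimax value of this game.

B (P2): min(0, -2, 6) = -2
C (Chance): 1/2·-3 + 1/2·7 = 2
D (P2): min(6, -9) = -9
E (Chance): 1/4·-6 + 1/4·-1 + 1/4·5 + 1/4·-5 = -1.75
Root (P1): max(-2, 2, -9, -1.75) = 2

2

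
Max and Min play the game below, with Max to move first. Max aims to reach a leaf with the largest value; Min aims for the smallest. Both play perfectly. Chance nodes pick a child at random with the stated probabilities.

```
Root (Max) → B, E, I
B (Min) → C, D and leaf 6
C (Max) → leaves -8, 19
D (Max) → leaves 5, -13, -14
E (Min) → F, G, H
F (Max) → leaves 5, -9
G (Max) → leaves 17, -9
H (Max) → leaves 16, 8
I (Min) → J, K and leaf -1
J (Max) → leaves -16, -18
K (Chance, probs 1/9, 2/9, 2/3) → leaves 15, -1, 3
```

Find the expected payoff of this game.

5

C (Max): max(-8, 19) = 19
D (Max): max(5, -13, -14) = 5
B (Min): min(19, 5, 6) = 5
F (Max): max(5, -9) = 5
G (Max): max(17, -9) = 17
H (Max): max(16, 8) = 16
E (Min): min(5, 17, 16) = 5
J (Max): max(-16, -18) = -16
K (Chance): 1/9·15 + 2/9·-1 + 2/3·3 = 3.44
I (Min): min(-16, 3.44, -1) = -16
Root (Max): max(5, 5, -16) = 5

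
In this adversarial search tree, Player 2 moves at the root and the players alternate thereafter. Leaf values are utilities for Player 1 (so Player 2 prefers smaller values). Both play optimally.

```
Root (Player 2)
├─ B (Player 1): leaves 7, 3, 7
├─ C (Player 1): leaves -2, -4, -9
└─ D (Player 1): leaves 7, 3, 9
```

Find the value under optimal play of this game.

B (Player 1): max(7, 3, 7) = 7
C (Player 1): max(-2, -4, -9) = -2
D (Player 1): max(7, 3, 9) = 9
Root (Player 2): min(7, -2, 9) = -2

-2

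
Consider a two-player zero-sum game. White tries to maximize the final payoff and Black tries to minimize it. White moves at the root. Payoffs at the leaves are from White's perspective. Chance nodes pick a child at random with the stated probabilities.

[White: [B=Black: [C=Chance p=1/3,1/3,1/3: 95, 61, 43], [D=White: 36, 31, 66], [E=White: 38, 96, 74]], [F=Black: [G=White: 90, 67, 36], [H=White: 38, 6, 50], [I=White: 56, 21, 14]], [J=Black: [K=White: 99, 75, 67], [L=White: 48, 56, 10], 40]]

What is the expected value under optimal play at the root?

66

C (Chance): 1/3·95 + 1/3·61 + 1/3·43 = 66.33
D (White): max(36, 31, 66) = 66
E (White): max(38, 96, 74) = 96
B (Black): min(66.33, 66, 96) = 66
G (White): max(90, 67, 36) = 90
H (White): max(38, 6, 50) = 50
I (White): max(56, 21, 14) = 56
F (Black): min(90, 50, 56) = 50
K (White): max(99, 75, 67) = 99
L (White): max(48, 56, 10) = 56
J (Black): min(99, 56, 40) = 40
Root (White): max(66, 50, 40) = 66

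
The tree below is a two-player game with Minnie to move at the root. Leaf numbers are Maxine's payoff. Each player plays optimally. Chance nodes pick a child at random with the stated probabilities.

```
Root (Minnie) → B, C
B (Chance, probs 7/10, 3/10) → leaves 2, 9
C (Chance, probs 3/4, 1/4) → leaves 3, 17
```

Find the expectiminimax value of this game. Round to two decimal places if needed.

B (Chance): 7/10·2 + 3/10·9 = 4.1
C (Chance): 3/4·3 + 1/4·17 = 6.5
Root (Minnie): min(4.1, 6.5) = 4.1

4.1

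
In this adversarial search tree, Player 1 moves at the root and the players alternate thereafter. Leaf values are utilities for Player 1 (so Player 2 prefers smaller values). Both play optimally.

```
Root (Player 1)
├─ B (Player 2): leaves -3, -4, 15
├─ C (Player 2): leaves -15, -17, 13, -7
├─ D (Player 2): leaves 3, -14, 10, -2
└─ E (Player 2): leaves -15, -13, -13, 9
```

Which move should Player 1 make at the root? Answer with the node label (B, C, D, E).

B

B (Player 2): min(-3, -4, 15) = -4
C (Player 2): min(-15, -17, 13, -7) = -17
D (Player 2): min(3, -14, 10, -2) = -14
E (Player 2): min(-15, -13, -13, 9) = -15
Root (Player 1): max(-4, -17, -14, -15) = -4
Player 1 picks the child with the highest value: B (value -4).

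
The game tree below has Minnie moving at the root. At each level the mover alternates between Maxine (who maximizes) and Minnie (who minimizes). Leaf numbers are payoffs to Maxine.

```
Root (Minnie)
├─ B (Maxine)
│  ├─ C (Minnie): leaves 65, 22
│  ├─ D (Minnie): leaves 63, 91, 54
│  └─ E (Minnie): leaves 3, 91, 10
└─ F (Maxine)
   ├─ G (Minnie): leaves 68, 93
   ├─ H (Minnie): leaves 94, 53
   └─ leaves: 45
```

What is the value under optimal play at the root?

54

C (Minnie): min(65, 22) = 22
D (Minnie): min(63, 91, 54) = 54
E (Minnie): min(3, 91, 10) = 3
B (Maxine): max(22, 54, 3) = 54
G (Minnie): min(68, 93) = 68
H (Minnie): min(94, 53) = 53
F (Maxine): max(68, 53, 45) = 68
Root (Minnie): min(54, 68) = 54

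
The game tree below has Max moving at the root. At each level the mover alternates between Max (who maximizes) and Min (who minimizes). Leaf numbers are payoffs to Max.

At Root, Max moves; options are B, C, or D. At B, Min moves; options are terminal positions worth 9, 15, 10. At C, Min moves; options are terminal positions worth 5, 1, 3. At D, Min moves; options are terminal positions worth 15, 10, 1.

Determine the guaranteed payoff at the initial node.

9

B (Min): min(9, 15, 10) = 9
C (Min): min(5, 1, 3) = 1
D (Min): min(15, 10, 1) = 1
Root (Max): max(9, 1, 1) = 9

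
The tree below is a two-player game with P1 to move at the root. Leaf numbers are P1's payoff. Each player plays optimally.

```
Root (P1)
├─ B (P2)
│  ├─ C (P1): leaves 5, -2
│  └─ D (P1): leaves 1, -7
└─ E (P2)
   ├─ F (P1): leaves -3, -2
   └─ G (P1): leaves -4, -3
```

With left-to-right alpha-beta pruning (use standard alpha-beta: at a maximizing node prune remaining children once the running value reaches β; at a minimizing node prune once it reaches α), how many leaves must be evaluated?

C [α=-∞,β=+∞]: v=5
D [α=-∞,β=5]: v=1
B [α=-∞,β=+∞]: v=1
F [α=1,β=+∞]: v=-2
E [α=1,β=+∞]: v=-2 after child 1 ≤ α → α-cutoff, skip 1
Root [α=-∞,β=+∞]: v=1
Leaves evaluated: 6 of 8.

6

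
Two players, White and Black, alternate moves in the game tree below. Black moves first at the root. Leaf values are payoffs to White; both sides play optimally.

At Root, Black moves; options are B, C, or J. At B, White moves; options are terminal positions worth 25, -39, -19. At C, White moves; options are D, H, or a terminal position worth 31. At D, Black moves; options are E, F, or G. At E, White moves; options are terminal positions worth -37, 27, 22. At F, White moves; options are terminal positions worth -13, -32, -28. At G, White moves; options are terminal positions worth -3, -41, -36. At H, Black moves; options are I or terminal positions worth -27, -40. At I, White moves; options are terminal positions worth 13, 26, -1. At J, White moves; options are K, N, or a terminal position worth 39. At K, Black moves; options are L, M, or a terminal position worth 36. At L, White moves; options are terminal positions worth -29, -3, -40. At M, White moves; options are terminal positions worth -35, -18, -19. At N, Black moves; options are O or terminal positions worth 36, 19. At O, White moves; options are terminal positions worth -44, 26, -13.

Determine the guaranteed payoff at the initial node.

B (White): max(25, -39, -19) = 25
E (White): max(-37, 27, 22) = 27
F (White): max(-13, -32, -28) = -13
G (White): max(-3, -41, -36) = -3
D (Black): min(27, -13, -3) = -13
I (White): max(13, 26, -1) = 26
H (Black): min(26, -27, -40) = -40
C (White): max(-13, -40, 31) = 31
L (White): max(-29, -3, -40) = -3
M (White): max(-35, -18, -19) = -18
K (Black): min(-3, -18, 36) = -18
O (White): max(-44, 26, -13) = 26
N (Black): min(26, 36, 19) = 19
J (White): max(-18, 19, 39) = 39
Root (Black): min(25, 31, 39) = 25

25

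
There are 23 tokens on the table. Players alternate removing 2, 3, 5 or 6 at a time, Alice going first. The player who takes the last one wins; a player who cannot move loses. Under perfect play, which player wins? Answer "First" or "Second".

First

W/L table (W = player to move can force a win):
i:   0  1  2  3  4  5  6  7  8  9 10 11 12 13 14 15 16 17 18 19 20 21 22 23
     L  L  W  W  W  W  W  W  L  L  W  W  W  W  W  W  L  L  W  W  W  W  W  W
Position 23 is W, so the first player wins.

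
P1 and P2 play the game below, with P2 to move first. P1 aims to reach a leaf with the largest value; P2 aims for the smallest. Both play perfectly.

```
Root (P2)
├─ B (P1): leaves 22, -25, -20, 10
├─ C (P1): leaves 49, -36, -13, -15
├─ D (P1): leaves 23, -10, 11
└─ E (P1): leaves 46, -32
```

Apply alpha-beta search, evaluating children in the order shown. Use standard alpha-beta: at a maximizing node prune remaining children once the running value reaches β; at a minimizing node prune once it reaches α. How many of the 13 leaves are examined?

B [α=-∞,β=+∞]: v=22
C [α=-∞,β=22]: v=49 after child 1 ≥ β → β-cutoff, skip 3
D [α=-∞,β=22]: v=23 after child 1 ≥ β → β-cutoff, skip 2
E [α=-∞,β=22]: v=46 after child 1 ≥ β → β-cutoff, skip 1
Root [α=-∞,β=+∞]: v=22
Leaves evaluated: 7 of 13.

7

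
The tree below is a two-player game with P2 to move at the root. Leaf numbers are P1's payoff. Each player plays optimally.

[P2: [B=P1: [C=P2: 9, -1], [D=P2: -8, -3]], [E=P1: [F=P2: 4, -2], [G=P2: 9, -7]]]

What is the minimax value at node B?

-1

C: min(9, -1) = -1
D: min(-8, -3) = -8
B: max(-1, -8) = -1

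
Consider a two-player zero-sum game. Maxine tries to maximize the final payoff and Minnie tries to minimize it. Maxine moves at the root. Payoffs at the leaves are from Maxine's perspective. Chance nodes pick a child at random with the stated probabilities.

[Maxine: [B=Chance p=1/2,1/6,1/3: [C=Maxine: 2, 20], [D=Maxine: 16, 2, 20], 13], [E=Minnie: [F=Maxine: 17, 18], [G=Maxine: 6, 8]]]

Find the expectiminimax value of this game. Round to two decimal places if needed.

C (Maxine): max(2, 20) = 20
D (Maxine): max(16, 2, 20) = 20
B (Chance): 1/2·20 + 1/6·20 + 1/3·13 = 17.67
F (Maxine): max(17, 18) = 18
G (Maxine): max(6, 8) = 8
E (Minnie): min(18, 8) = 8
Root (Maxine): max(17.67, 8) = 17.67

17.67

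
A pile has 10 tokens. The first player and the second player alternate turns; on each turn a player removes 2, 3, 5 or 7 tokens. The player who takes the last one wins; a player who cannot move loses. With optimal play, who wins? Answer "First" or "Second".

Second

Compute winning (W) and losing (L) positions by backward induction:
i:   0  1  2  3  4  5  6  7  8  9 10
     L  L  W  W  W  W  W  W  W  L  L
Position 10 is L, so the second player wins.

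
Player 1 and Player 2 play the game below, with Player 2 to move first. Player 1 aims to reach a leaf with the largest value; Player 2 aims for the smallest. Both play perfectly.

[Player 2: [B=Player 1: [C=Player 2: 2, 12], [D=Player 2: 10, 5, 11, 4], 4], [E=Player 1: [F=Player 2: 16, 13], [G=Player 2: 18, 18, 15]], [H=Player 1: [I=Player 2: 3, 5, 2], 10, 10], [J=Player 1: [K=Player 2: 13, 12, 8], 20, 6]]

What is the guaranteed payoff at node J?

K: min(13, 12, 8) = 8
J: max(8, 20, 6) = 20

20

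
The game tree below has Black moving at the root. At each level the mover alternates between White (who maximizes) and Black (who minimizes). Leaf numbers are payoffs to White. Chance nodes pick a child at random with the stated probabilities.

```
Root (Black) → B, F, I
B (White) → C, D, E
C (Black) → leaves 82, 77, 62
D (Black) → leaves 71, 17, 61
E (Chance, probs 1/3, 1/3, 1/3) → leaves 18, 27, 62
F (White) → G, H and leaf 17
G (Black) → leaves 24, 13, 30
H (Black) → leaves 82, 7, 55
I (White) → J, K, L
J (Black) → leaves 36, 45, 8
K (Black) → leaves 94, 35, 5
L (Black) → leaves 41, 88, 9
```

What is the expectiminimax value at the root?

9

C (Black): min(82, 77, 62) = 62
D (Black): min(71, 17, 61) = 17
E (Chance): 1/3·18 + 1/3·27 + 1/3·62 = 35.67
B (White): max(62, 17, 35.67) = 62
G (Black): min(24, 13, 30) = 13
H (Black): min(82, 7, 55) = 7
F (White): max(13, 7, 17) = 17
J (Black): min(36, 45, 8) = 8
K (Black): min(94, 35, 5) = 5
L (Black): min(41, 88, 9) = 9
I (White): max(8, 5, 9) = 9
Root (Black): min(62, 17, 9) = 9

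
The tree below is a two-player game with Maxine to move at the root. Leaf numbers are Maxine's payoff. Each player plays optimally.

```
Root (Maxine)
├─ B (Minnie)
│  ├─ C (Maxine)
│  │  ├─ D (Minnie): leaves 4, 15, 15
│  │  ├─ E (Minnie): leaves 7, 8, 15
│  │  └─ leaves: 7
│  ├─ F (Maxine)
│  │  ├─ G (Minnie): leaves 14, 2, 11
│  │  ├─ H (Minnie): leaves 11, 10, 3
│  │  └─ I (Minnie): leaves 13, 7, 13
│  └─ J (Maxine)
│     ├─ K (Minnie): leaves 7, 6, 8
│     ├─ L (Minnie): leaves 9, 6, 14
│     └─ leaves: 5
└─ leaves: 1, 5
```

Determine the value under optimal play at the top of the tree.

6

D (Minnie): min(4, 15, 15) = 4
E (Minnie): min(7, 8, 15) = 7
C (Maxine): max(4, 7, 7) = 7
G (Minnie): min(14, 2, 11) = 2
H (Minnie): min(11, 10, 3) = 3
I (Minnie): min(13, 7, 13) = 7
F (Maxine): max(2, 3, 7) = 7
K (Minnie): min(7, 6, 8) = 6
L (Minnie): min(9, 6, 14) = 6
J (Maxine): max(6, 6, 5) = 6
B (Minnie): min(7, 7, 6) = 6
Root (Maxine): max(6, 1, 5) = 6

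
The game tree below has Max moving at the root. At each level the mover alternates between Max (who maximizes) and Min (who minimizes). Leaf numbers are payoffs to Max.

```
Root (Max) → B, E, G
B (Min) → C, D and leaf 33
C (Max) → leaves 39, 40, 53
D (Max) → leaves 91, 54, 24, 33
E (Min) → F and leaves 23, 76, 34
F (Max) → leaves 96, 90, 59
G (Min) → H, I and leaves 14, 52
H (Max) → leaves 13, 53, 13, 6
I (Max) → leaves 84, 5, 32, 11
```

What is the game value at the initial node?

33

C (Max): max(39, 40, 53) = 53
D (Max): max(91, 54, 24, 33) = 91
B (Min): min(53, 91, 33) = 33
F (Max): max(96, 90, 59) = 96
E (Min): min(96, 23, 76, 34) = 23
H (Max): max(13, 53, 13, 6) = 53
I (Max): max(84, 5, 32, 11) = 84
G (Min): min(53, 84, 14, 52) = 14
Root (Max): max(33, 23, 14) = 33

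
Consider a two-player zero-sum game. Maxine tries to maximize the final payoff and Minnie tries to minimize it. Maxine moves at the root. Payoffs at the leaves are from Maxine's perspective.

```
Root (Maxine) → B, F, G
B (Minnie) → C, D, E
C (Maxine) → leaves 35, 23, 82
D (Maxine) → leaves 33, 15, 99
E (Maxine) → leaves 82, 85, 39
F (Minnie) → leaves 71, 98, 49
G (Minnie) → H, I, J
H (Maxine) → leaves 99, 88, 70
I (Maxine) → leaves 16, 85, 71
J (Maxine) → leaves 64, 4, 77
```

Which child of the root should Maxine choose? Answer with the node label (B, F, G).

B

C (Maxine): max(35, 23, 82) = 82
D (Maxine): max(33, 15, 99) = 99
E (Maxine): max(82, 85, 39) = 85
B (Minnie): min(82, 99, 85) = 82
F (Minnie): min(71, 98, 49) = 49
H (Maxine): max(99, 88, 70) = 99
I (Maxine): max(16, 85, 71) = 85
J (Maxine): max(64, 4, 77) = 77
G (Minnie): min(99, 85, 77) = 77
Root (Maxine): max(82, 49, 77) = 82
Maxine picks the child with the highest value: B (value 82).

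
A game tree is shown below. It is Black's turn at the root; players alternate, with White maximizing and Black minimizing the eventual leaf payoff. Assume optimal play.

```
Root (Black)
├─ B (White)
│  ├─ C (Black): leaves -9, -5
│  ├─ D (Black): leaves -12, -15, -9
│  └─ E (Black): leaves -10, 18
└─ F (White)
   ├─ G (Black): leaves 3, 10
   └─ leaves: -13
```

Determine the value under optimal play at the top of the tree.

C (Black): min(-9, -5) = -9
D (Black): min(-12, -15, -9) = -15
E (Black): min(-10, 18) = -10
B (White): max(-9, -15, -10) = -9
G (Black): min(3, 10) = 3
F (White): max(3, -13) = 3
Root (Black): min(-9, 3) = -9

-9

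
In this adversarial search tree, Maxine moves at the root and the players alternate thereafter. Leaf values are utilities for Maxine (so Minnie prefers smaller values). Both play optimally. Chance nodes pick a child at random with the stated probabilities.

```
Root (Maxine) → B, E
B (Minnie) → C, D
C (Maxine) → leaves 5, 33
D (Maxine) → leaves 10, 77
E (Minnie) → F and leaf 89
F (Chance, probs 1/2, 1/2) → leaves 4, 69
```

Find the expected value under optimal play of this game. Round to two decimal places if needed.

36.5

C (Maxine): max(5, 33) = 33
D (Maxine): max(10, 77) = 77
B (Minnie): min(33, 77) = 33
F (Chance): 1/2·4 + 1/2·69 = 36.5
E (Minnie): min(36.5, 89) = 36.5
Root (Maxine): max(33, 36.5) = 36.5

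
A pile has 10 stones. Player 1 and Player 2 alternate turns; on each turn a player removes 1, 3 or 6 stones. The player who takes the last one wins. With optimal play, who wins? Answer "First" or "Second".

Mark each pile size as W (mover wins) or L (mover loses):
i:   0  1  2  3  4  5  6  7  8  9 10
     L  W  L  W  L  W  W  W  W  L  W
Position 10 is W, so the first player wins.

First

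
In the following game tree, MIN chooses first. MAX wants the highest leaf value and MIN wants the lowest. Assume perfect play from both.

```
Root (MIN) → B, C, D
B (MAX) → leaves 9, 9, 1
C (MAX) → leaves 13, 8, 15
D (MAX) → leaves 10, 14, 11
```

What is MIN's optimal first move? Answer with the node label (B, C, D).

B

B (MAX): max(9, 9, 1) = 9
C (MAX): max(13, 8, 15) = 15
D (MAX): max(10, 14, 11) = 14
Root (MIN): min(9, 15, 14) = 9
MIN picks the child with the lowest value: B (value 9).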